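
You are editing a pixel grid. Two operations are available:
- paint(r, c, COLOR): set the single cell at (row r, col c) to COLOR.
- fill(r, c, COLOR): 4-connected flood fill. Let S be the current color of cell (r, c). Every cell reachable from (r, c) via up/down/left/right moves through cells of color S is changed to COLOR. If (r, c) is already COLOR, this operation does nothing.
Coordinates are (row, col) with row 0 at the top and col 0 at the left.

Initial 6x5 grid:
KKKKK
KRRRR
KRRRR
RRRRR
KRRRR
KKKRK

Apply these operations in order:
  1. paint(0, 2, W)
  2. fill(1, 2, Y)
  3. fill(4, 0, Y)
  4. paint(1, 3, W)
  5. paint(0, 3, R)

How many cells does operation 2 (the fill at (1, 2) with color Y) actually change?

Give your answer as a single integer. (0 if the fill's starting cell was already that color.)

Answer: 18

Derivation:
After op 1 paint(0,2,W):
KKWKK
KRRRR
KRRRR
RRRRR
KRRRR
KKKRK
After op 2 fill(1,2,Y) [18 cells changed]:
KKWKK
KYYYY
KYYYY
YYYYY
KYYYY
KKKYK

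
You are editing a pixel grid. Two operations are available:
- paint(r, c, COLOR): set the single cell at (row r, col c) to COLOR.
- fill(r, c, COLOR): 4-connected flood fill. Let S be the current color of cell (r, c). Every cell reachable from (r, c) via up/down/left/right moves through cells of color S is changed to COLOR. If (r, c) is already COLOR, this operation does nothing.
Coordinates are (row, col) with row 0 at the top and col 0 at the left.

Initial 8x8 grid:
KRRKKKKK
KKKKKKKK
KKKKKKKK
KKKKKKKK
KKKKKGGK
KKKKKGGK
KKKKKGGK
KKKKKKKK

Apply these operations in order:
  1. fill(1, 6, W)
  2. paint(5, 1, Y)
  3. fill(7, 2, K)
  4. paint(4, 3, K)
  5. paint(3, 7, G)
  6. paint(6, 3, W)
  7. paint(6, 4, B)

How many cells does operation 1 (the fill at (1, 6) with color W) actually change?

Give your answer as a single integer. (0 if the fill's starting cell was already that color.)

After op 1 fill(1,6,W) [56 cells changed]:
WRRWWWWW
WWWWWWWW
WWWWWWWW
WWWWWWWW
WWWWWGGW
WWWWWGGW
WWWWWGGW
WWWWWWWW

Answer: 56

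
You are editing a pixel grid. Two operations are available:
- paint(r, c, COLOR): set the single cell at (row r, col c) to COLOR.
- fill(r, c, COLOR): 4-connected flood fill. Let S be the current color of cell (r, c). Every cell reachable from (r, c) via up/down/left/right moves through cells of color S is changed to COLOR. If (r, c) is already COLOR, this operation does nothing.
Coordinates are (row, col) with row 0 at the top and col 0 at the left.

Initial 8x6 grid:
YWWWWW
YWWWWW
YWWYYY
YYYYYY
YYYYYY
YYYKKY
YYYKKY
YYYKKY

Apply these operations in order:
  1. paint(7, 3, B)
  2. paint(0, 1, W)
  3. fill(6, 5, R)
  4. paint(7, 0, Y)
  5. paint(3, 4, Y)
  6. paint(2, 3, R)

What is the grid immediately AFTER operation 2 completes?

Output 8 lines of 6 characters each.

After op 1 paint(7,3,B):
YWWWWW
YWWWWW
YWWYYY
YYYYYY
YYYYYY
YYYKKY
YYYKKY
YYYBKY
After op 2 paint(0,1,W):
YWWWWW
YWWWWW
YWWYYY
YYYYYY
YYYYYY
YYYKKY
YYYKKY
YYYBKY

Answer: YWWWWW
YWWWWW
YWWYYY
YYYYYY
YYYYYY
YYYKKY
YYYKKY
YYYBKY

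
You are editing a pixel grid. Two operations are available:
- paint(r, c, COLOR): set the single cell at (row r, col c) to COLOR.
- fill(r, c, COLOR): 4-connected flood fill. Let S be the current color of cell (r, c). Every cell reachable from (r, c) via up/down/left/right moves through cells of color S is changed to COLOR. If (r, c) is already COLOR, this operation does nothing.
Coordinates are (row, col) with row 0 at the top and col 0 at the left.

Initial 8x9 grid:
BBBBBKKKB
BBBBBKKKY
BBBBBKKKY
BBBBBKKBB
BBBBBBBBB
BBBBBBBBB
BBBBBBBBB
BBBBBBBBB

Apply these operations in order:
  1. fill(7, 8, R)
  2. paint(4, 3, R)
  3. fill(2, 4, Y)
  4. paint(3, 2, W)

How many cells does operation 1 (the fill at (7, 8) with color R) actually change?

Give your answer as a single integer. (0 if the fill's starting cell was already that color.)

Answer: 58

Derivation:
After op 1 fill(7,8,R) [58 cells changed]:
RRRRRKKKB
RRRRRKKKY
RRRRRKKKY
RRRRRKKRR
RRRRRRRRR
RRRRRRRRR
RRRRRRRRR
RRRRRRRRR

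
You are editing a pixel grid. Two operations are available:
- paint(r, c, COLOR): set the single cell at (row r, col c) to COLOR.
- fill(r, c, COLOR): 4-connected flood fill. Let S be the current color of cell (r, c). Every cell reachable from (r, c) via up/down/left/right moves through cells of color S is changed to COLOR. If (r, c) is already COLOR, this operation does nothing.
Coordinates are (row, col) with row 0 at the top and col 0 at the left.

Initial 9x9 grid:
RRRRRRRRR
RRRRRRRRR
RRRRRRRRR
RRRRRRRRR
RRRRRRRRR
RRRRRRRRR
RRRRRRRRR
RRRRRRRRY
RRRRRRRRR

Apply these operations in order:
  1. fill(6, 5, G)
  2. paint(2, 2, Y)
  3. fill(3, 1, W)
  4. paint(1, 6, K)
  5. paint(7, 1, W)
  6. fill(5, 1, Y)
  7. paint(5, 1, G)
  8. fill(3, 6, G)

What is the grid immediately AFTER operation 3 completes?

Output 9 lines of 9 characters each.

After op 1 fill(6,5,G) [80 cells changed]:
GGGGGGGGG
GGGGGGGGG
GGGGGGGGG
GGGGGGGGG
GGGGGGGGG
GGGGGGGGG
GGGGGGGGG
GGGGGGGGY
GGGGGGGGG
After op 2 paint(2,2,Y):
GGGGGGGGG
GGGGGGGGG
GGYGGGGGG
GGGGGGGGG
GGGGGGGGG
GGGGGGGGG
GGGGGGGGG
GGGGGGGGY
GGGGGGGGG
After op 3 fill(3,1,W) [79 cells changed]:
WWWWWWWWW
WWWWWWWWW
WWYWWWWWW
WWWWWWWWW
WWWWWWWWW
WWWWWWWWW
WWWWWWWWW
WWWWWWWWY
WWWWWWWWW

Answer: WWWWWWWWW
WWWWWWWWW
WWYWWWWWW
WWWWWWWWW
WWWWWWWWW
WWWWWWWWW
WWWWWWWWW
WWWWWWWWY
WWWWWWWWW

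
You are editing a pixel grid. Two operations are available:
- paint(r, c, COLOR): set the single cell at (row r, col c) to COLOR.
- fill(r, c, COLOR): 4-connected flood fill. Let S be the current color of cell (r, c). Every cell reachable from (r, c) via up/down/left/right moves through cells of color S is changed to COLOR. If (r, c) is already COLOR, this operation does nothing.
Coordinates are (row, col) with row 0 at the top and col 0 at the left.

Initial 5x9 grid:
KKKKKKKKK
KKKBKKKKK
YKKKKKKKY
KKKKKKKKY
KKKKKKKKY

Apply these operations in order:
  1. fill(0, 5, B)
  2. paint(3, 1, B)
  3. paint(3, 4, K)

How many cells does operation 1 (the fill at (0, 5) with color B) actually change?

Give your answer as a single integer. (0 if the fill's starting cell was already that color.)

After op 1 fill(0,5,B) [40 cells changed]:
BBBBBBBBB
BBBBBBBBB
YBBBBBBBY
BBBBBBBBY
BBBBBBBBY

Answer: 40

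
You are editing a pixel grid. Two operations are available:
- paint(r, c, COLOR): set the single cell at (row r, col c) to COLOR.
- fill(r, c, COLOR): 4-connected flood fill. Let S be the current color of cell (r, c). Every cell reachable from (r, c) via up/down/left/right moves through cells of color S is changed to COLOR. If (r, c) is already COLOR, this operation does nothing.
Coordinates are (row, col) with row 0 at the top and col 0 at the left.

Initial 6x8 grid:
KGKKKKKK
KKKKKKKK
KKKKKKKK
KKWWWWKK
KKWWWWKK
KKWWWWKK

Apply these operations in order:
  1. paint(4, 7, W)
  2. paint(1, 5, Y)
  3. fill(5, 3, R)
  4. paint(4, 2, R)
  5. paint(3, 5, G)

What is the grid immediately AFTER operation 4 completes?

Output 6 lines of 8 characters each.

Answer: KGKKKKKK
KKKKKYKK
KKKKKKKK
KKRRRRKK
KKRRRRKW
KKRRRRKK

Derivation:
After op 1 paint(4,7,W):
KGKKKKKK
KKKKKKKK
KKKKKKKK
KKWWWWKK
KKWWWWKW
KKWWWWKK
After op 2 paint(1,5,Y):
KGKKKKKK
KKKKKYKK
KKKKKKKK
KKWWWWKK
KKWWWWKW
KKWWWWKK
After op 3 fill(5,3,R) [12 cells changed]:
KGKKKKKK
KKKKKYKK
KKKKKKKK
KKRRRRKK
KKRRRRKW
KKRRRRKK
After op 4 paint(4,2,R):
KGKKKKKK
KKKKKYKK
KKKKKKKK
KKRRRRKK
KKRRRRKW
KKRRRRKK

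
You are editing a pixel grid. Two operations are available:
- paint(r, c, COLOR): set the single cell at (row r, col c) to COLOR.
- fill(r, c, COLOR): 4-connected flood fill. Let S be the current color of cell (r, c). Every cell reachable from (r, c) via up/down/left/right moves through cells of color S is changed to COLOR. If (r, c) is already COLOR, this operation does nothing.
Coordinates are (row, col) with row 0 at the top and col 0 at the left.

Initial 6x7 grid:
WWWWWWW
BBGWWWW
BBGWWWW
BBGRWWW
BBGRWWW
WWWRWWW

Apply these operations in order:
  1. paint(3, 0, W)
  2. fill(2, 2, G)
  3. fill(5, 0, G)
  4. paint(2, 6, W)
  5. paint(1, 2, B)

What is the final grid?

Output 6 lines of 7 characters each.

After op 1 paint(3,0,W):
WWWWWWW
BBGWWWW
BBGWWWW
WBGRWWW
BBGRWWW
WWWRWWW
After op 2 fill(2,2,G) [0 cells changed]:
WWWWWWW
BBGWWWW
BBGWWWW
WBGRWWW
BBGRWWW
WWWRWWW
After op 3 fill(5,0,G) [3 cells changed]:
WWWWWWW
BBGWWWW
BBGWWWW
WBGRWWW
BBGRWWW
GGGRWWW
After op 4 paint(2,6,W):
WWWWWWW
BBGWWWW
BBGWWWW
WBGRWWW
BBGRWWW
GGGRWWW
After op 5 paint(1,2,B):
WWWWWWW
BBBWWWW
BBGWWWW
WBGRWWW
BBGRWWW
GGGRWWW

Answer: WWWWWWW
BBBWWWW
BBGWWWW
WBGRWWW
BBGRWWW
GGGRWWW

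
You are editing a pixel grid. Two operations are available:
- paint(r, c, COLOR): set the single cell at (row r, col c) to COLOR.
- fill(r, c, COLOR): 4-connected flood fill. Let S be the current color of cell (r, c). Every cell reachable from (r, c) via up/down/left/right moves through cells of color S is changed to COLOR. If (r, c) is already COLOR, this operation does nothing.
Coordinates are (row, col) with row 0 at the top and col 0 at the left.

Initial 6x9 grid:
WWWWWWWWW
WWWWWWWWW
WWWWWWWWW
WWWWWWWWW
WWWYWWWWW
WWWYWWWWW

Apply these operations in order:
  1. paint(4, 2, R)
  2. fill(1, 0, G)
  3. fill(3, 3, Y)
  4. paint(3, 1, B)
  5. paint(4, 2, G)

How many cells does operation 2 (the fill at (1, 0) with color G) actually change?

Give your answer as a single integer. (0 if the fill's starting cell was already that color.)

Answer: 51

Derivation:
After op 1 paint(4,2,R):
WWWWWWWWW
WWWWWWWWW
WWWWWWWWW
WWWWWWWWW
WWRYWWWWW
WWWYWWWWW
After op 2 fill(1,0,G) [51 cells changed]:
GGGGGGGGG
GGGGGGGGG
GGGGGGGGG
GGGGGGGGG
GGRYGGGGG
GGGYGGGGG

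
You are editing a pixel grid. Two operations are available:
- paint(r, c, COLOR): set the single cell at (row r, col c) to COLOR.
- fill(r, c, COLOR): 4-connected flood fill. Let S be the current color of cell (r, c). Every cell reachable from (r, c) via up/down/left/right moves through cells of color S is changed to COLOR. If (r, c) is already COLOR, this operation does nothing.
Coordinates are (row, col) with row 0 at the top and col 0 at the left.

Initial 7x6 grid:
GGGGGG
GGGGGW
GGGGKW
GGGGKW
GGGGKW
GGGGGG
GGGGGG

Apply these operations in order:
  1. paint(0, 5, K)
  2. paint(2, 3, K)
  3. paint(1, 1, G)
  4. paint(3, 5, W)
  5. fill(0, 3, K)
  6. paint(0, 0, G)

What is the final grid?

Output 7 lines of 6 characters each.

Answer: GKKKKK
KKKKKW
KKKKKW
KKKKKW
KKKKKW
KKKKKK
KKKKKK

Derivation:
After op 1 paint(0,5,K):
GGGGGK
GGGGGW
GGGGKW
GGGGKW
GGGGKW
GGGGGG
GGGGGG
After op 2 paint(2,3,K):
GGGGGK
GGGGGW
GGGKKW
GGGGKW
GGGGKW
GGGGGG
GGGGGG
After op 3 paint(1,1,G):
GGGGGK
GGGGGW
GGGKKW
GGGGKW
GGGGKW
GGGGGG
GGGGGG
After op 4 paint(3,5,W):
GGGGGK
GGGGGW
GGGKKW
GGGGKW
GGGGKW
GGGGGG
GGGGGG
After op 5 fill(0,3,K) [33 cells changed]:
KKKKKK
KKKKKW
KKKKKW
KKKKKW
KKKKKW
KKKKKK
KKKKKK
After op 6 paint(0,0,G):
GKKKKK
KKKKKW
KKKKKW
KKKKKW
KKKKKW
KKKKKK
KKKKKK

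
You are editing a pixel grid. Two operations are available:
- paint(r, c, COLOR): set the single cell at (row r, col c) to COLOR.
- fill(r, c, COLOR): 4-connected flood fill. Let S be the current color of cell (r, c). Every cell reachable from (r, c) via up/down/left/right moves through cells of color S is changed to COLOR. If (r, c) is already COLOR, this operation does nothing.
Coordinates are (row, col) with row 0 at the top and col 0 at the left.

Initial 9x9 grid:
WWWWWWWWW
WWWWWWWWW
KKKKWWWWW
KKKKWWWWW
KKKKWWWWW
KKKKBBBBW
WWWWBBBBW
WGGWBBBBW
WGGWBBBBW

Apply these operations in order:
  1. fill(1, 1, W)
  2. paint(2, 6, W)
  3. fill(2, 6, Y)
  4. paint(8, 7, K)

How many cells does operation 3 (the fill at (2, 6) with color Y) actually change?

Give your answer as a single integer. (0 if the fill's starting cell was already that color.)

After op 1 fill(1,1,W) [0 cells changed]:
WWWWWWWWW
WWWWWWWWW
KKKKWWWWW
KKKKWWWWW
KKKKWWWWW
KKKKBBBBW
WWWWBBBBW
WGGWBBBBW
WGGWBBBBW
After op 2 paint(2,6,W):
WWWWWWWWW
WWWWWWWWW
KKKKWWWWW
KKKKWWWWW
KKKKWWWWW
KKKKBBBBW
WWWWBBBBW
WGGWBBBBW
WGGWBBBBW
After op 3 fill(2,6,Y) [37 cells changed]:
YYYYYYYYY
YYYYYYYYY
KKKKYYYYY
KKKKYYYYY
KKKKYYYYY
KKKKBBBBY
WWWWBBBBY
WGGWBBBBY
WGGWBBBBY

Answer: 37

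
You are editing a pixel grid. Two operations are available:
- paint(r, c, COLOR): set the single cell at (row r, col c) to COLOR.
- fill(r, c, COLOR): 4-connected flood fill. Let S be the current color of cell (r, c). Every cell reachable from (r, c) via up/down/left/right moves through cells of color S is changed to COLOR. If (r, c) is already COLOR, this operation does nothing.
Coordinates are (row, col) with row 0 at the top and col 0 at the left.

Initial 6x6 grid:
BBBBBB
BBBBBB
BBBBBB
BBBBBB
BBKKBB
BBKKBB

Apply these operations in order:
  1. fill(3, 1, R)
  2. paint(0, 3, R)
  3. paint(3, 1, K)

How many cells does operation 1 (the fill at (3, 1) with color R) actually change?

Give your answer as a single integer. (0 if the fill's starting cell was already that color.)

Answer: 32

Derivation:
After op 1 fill(3,1,R) [32 cells changed]:
RRRRRR
RRRRRR
RRRRRR
RRRRRR
RRKKRR
RRKKRR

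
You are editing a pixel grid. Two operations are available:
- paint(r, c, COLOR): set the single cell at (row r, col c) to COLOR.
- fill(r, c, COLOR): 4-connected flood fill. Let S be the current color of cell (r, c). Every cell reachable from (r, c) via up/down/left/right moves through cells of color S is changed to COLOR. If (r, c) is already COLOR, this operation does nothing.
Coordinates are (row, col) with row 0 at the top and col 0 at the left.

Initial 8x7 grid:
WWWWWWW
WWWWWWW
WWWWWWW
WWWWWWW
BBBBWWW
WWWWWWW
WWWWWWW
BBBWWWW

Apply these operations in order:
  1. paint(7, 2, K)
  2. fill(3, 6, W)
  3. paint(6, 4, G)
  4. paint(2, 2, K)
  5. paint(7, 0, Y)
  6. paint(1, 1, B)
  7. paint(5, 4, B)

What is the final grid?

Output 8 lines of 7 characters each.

Answer: WWWWWWW
WBWWWWW
WWKWWWW
WWWWWWW
BBBBWWW
WWWWBWW
WWWWGWW
YBKWWWW

Derivation:
After op 1 paint(7,2,K):
WWWWWWW
WWWWWWW
WWWWWWW
WWWWWWW
BBBBWWW
WWWWWWW
WWWWWWW
BBKWWWW
After op 2 fill(3,6,W) [0 cells changed]:
WWWWWWW
WWWWWWW
WWWWWWW
WWWWWWW
BBBBWWW
WWWWWWW
WWWWWWW
BBKWWWW
After op 3 paint(6,4,G):
WWWWWWW
WWWWWWW
WWWWWWW
WWWWWWW
BBBBWWW
WWWWWWW
WWWWGWW
BBKWWWW
After op 4 paint(2,2,K):
WWWWWWW
WWWWWWW
WWKWWWW
WWWWWWW
BBBBWWW
WWWWWWW
WWWWGWW
BBKWWWW
After op 5 paint(7,0,Y):
WWWWWWW
WWWWWWW
WWKWWWW
WWWWWWW
BBBBWWW
WWWWWWW
WWWWGWW
YBKWWWW
After op 6 paint(1,1,B):
WWWWWWW
WBWWWWW
WWKWWWW
WWWWWWW
BBBBWWW
WWWWWWW
WWWWGWW
YBKWWWW
After op 7 paint(5,4,B):
WWWWWWW
WBWWWWW
WWKWWWW
WWWWWWW
BBBBWWW
WWWWBWW
WWWWGWW
YBKWWWW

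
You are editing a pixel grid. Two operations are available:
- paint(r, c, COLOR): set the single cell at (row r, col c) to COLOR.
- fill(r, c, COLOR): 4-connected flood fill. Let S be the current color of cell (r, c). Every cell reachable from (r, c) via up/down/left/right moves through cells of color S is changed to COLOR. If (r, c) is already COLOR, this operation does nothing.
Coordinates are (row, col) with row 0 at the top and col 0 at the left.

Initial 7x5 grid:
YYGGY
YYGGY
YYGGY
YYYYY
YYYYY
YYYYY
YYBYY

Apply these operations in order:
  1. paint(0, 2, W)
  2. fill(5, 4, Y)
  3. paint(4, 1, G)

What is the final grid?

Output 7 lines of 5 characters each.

Answer: YYWGY
YYGGY
YYGGY
YYYYY
YGYYY
YYYYY
YYBYY

Derivation:
After op 1 paint(0,2,W):
YYWGY
YYGGY
YYGGY
YYYYY
YYYYY
YYYYY
YYBYY
After op 2 fill(5,4,Y) [0 cells changed]:
YYWGY
YYGGY
YYGGY
YYYYY
YYYYY
YYYYY
YYBYY
After op 3 paint(4,1,G):
YYWGY
YYGGY
YYGGY
YYYYY
YGYYY
YYYYY
YYBYY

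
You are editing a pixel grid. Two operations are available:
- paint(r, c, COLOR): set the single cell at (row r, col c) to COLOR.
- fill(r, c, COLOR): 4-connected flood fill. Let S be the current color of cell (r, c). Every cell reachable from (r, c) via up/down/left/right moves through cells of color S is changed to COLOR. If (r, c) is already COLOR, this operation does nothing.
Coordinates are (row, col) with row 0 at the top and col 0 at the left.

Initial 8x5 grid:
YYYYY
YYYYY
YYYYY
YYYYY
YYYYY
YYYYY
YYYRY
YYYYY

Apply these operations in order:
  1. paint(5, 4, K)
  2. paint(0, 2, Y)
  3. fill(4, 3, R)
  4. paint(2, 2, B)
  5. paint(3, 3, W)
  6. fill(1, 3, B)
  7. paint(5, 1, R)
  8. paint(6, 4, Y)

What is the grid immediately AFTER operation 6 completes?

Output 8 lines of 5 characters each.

After op 1 paint(5,4,K):
YYYYY
YYYYY
YYYYY
YYYYY
YYYYY
YYYYK
YYYRY
YYYYY
After op 2 paint(0,2,Y):
YYYYY
YYYYY
YYYYY
YYYYY
YYYYY
YYYYK
YYYRY
YYYYY
After op 3 fill(4,3,R) [38 cells changed]:
RRRRR
RRRRR
RRRRR
RRRRR
RRRRR
RRRRK
RRRRR
RRRRR
After op 4 paint(2,2,B):
RRRRR
RRRRR
RRBRR
RRRRR
RRRRR
RRRRK
RRRRR
RRRRR
After op 5 paint(3,3,W):
RRRRR
RRRRR
RRBRR
RRRWR
RRRRR
RRRRK
RRRRR
RRRRR
After op 6 fill(1,3,B) [37 cells changed]:
BBBBB
BBBBB
BBBBB
BBBWB
BBBBB
BBBBK
BBBBB
BBBBB

Answer: BBBBB
BBBBB
BBBBB
BBBWB
BBBBB
BBBBK
BBBBB
BBBBB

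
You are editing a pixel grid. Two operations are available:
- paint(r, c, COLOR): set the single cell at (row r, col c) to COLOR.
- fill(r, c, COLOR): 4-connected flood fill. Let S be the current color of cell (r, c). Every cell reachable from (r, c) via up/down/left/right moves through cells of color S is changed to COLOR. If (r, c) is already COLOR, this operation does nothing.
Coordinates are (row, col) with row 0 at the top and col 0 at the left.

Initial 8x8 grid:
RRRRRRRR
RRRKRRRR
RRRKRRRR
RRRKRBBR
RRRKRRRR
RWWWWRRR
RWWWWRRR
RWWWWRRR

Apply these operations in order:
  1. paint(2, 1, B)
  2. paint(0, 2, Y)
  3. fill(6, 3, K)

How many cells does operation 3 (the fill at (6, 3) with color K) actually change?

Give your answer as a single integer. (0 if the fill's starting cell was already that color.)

Answer: 12

Derivation:
After op 1 paint(2,1,B):
RRRRRRRR
RRRKRRRR
RBRKRRRR
RRRKRBBR
RRRKRRRR
RWWWWRRR
RWWWWRRR
RWWWWRRR
After op 2 paint(0,2,Y):
RRYRRRRR
RRRKRRRR
RBRKRRRR
RRRKRBBR
RRRKRRRR
RWWWWRRR
RWWWWRRR
RWWWWRRR
After op 3 fill(6,3,K) [12 cells changed]:
RRYRRRRR
RRRKRRRR
RBRKRRRR
RRRKRBBR
RRRKRRRR
RKKKKRRR
RKKKKRRR
RKKKKRRR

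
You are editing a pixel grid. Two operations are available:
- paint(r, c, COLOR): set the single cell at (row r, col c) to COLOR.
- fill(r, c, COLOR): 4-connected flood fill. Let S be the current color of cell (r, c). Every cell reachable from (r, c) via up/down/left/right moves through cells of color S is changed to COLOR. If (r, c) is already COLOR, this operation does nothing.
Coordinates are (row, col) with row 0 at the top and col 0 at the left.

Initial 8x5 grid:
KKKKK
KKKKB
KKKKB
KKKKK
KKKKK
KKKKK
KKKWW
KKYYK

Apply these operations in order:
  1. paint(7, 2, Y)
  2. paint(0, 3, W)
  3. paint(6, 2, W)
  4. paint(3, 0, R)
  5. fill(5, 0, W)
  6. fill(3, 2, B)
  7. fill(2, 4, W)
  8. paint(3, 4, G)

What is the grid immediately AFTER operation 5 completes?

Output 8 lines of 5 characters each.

Answer: WWWWK
WWWWB
WWWWB
RWWWW
WWWWW
WWWWW
WWWWW
WWYYK

Derivation:
After op 1 paint(7,2,Y):
KKKKK
KKKKB
KKKKB
KKKKK
KKKKK
KKKKK
KKKWW
KKYYK
After op 2 paint(0,3,W):
KKKWK
KKKKB
KKKKB
KKKKK
KKKKK
KKKKK
KKKWW
KKYYK
After op 3 paint(6,2,W):
KKKWK
KKKKB
KKKKB
KKKKK
KKKKK
KKKKK
KKWWW
KKYYK
After op 4 paint(3,0,R):
KKKWK
KKKKB
KKKKB
RKKKK
KKKKK
KKKKK
KKWWW
KKYYK
After op 5 fill(5,0,W) [29 cells changed]:
WWWWK
WWWWB
WWWWB
RWWWW
WWWWW
WWWWW
WWWWW
WWYYK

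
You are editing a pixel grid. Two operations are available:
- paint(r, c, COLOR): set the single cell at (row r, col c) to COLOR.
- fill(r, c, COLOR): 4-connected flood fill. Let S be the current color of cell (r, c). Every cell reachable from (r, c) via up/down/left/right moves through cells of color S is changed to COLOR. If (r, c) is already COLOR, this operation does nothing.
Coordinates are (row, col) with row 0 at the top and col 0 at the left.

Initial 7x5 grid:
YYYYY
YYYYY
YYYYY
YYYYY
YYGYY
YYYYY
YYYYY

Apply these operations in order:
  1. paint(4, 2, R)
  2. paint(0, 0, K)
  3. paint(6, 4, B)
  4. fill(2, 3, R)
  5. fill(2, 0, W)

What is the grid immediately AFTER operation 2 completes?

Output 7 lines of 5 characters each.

After op 1 paint(4,2,R):
YYYYY
YYYYY
YYYYY
YYYYY
YYRYY
YYYYY
YYYYY
After op 2 paint(0,0,K):
KYYYY
YYYYY
YYYYY
YYYYY
YYRYY
YYYYY
YYYYY

Answer: KYYYY
YYYYY
YYYYY
YYYYY
YYRYY
YYYYY
YYYYY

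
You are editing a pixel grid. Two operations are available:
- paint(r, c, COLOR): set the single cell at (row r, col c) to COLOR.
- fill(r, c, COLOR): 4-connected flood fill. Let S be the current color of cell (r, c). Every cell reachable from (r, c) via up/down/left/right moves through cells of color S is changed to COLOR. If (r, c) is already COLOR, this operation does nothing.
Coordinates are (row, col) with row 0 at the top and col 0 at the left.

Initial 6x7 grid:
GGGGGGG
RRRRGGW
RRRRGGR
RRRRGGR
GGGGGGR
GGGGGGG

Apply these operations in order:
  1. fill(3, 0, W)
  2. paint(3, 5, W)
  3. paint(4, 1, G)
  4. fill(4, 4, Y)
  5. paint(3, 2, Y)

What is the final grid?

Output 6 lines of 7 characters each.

After op 1 fill(3,0,W) [12 cells changed]:
GGGGGGG
WWWWGGW
WWWWGGR
WWWWGGR
GGGGGGR
GGGGGGG
After op 2 paint(3,5,W):
GGGGGGG
WWWWGGW
WWWWGGR
WWWWGWR
GGGGGGR
GGGGGGG
After op 3 paint(4,1,G):
GGGGGGG
WWWWGGW
WWWWGGR
WWWWGWR
GGGGGGR
GGGGGGG
After op 4 fill(4,4,Y) [25 cells changed]:
YYYYYYY
WWWWYYW
WWWWYYR
WWWWYWR
YYYYYYR
YYYYYYY
After op 5 paint(3,2,Y):
YYYYYYY
WWWWYYW
WWWWYYR
WWYWYWR
YYYYYYR
YYYYYYY

Answer: YYYYYYY
WWWWYYW
WWWWYYR
WWYWYWR
YYYYYYR
YYYYYYY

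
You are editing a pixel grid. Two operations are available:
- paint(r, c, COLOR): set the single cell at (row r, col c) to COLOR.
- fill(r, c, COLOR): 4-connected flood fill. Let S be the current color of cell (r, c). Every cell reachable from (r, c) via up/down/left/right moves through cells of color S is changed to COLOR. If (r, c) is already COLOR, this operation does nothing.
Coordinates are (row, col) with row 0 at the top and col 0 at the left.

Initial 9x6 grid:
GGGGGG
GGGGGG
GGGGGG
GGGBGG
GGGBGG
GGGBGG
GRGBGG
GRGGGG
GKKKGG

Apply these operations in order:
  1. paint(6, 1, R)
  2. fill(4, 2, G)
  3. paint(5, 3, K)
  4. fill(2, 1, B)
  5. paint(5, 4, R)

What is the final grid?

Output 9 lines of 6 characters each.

Answer: BBBBBB
BBBBBB
BBBBBB
BBBBBB
BBBBBB
BBBKRB
BRBBBB
BRBBBB
BKKKBB

Derivation:
After op 1 paint(6,1,R):
GGGGGG
GGGGGG
GGGGGG
GGGBGG
GGGBGG
GGGBGG
GRGBGG
GRGGGG
GKKKGG
After op 2 fill(4,2,G) [0 cells changed]:
GGGGGG
GGGGGG
GGGGGG
GGGBGG
GGGBGG
GGGBGG
GRGBGG
GRGGGG
GKKKGG
After op 3 paint(5,3,K):
GGGGGG
GGGGGG
GGGGGG
GGGBGG
GGGBGG
GGGKGG
GRGBGG
GRGGGG
GKKKGG
After op 4 fill(2,1,B) [45 cells changed]:
BBBBBB
BBBBBB
BBBBBB
BBBBBB
BBBBBB
BBBKBB
BRBBBB
BRBBBB
BKKKBB
After op 5 paint(5,4,R):
BBBBBB
BBBBBB
BBBBBB
BBBBBB
BBBBBB
BBBKRB
BRBBBB
BRBBBB
BKKKBB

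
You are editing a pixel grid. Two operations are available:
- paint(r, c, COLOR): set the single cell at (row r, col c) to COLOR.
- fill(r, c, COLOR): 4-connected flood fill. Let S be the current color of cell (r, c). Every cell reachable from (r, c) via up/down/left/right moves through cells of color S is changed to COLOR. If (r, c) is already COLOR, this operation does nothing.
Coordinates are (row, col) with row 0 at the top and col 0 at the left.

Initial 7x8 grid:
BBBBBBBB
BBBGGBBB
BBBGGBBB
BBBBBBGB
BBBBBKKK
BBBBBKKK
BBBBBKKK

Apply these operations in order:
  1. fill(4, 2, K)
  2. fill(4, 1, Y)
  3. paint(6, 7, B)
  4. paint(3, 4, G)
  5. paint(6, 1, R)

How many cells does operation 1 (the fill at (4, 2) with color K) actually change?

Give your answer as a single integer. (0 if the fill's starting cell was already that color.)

Answer: 42

Derivation:
After op 1 fill(4,2,K) [42 cells changed]:
KKKKKKKK
KKKGGKKK
KKKGGKKK
KKKKKKGK
KKKKKKKK
KKKKKKKK
KKKKKKKK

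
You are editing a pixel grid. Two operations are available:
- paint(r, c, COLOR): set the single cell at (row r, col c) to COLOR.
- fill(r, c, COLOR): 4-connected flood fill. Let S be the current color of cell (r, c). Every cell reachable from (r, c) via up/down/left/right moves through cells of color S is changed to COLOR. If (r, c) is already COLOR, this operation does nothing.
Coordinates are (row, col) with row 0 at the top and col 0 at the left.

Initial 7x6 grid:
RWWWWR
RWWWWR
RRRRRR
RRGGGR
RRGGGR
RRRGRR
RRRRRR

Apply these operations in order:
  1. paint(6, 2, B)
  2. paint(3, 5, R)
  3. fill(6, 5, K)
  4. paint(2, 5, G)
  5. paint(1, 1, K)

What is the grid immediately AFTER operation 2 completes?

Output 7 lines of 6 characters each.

After op 1 paint(6,2,B):
RWWWWR
RWWWWR
RRRRRR
RRGGGR
RRGGGR
RRRGRR
RRBRRR
After op 2 paint(3,5,R):
RWWWWR
RWWWWR
RRRRRR
RRGGGR
RRGGGR
RRRGRR
RRBRRR

Answer: RWWWWR
RWWWWR
RRRRRR
RRGGGR
RRGGGR
RRRGRR
RRBRRR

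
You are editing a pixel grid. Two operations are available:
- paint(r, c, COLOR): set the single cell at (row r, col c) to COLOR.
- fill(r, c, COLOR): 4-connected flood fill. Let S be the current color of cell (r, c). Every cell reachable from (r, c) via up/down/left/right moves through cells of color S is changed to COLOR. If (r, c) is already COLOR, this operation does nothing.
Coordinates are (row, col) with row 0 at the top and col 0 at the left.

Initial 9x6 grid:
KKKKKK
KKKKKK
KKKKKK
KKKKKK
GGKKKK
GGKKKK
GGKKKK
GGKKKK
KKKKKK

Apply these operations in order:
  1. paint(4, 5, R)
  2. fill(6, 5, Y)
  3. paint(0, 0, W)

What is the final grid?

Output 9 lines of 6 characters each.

After op 1 paint(4,5,R):
KKKKKK
KKKKKK
KKKKKK
KKKKKK
GGKKKR
GGKKKK
GGKKKK
GGKKKK
KKKKKK
After op 2 fill(6,5,Y) [45 cells changed]:
YYYYYY
YYYYYY
YYYYYY
YYYYYY
GGYYYR
GGYYYY
GGYYYY
GGYYYY
YYYYYY
After op 3 paint(0,0,W):
WYYYYY
YYYYYY
YYYYYY
YYYYYY
GGYYYR
GGYYYY
GGYYYY
GGYYYY
YYYYYY

Answer: WYYYYY
YYYYYY
YYYYYY
YYYYYY
GGYYYR
GGYYYY
GGYYYY
GGYYYY
YYYYYY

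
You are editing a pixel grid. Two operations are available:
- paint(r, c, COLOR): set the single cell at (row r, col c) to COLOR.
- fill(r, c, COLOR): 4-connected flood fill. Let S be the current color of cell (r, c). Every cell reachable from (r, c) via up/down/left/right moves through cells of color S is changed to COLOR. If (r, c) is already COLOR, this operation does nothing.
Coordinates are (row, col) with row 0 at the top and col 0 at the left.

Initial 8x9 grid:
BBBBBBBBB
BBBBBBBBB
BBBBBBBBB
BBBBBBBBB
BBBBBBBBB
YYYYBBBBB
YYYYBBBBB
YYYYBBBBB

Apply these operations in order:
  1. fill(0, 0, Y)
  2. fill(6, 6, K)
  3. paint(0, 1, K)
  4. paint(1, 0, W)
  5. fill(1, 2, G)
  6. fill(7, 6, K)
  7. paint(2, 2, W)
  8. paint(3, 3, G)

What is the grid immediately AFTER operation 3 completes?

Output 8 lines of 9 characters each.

Answer: KKKKKKKKK
KKKKKKKKK
KKKKKKKKK
KKKKKKKKK
KKKKKKKKK
KKKKKKKKK
KKKKKKKKK
KKKKKKKKK

Derivation:
After op 1 fill(0,0,Y) [60 cells changed]:
YYYYYYYYY
YYYYYYYYY
YYYYYYYYY
YYYYYYYYY
YYYYYYYYY
YYYYYYYYY
YYYYYYYYY
YYYYYYYYY
After op 2 fill(6,6,K) [72 cells changed]:
KKKKKKKKK
KKKKKKKKK
KKKKKKKKK
KKKKKKKKK
KKKKKKKKK
KKKKKKKKK
KKKKKKKKK
KKKKKKKKK
After op 3 paint(0,1,K):
KKKKKKKKK
KKKKKKKKK
KKKKKKKKK
KKKKKKKKK
KKKKKKKKK
KKKKKKKKK
KKKKKKKKK
KKKKKKKKK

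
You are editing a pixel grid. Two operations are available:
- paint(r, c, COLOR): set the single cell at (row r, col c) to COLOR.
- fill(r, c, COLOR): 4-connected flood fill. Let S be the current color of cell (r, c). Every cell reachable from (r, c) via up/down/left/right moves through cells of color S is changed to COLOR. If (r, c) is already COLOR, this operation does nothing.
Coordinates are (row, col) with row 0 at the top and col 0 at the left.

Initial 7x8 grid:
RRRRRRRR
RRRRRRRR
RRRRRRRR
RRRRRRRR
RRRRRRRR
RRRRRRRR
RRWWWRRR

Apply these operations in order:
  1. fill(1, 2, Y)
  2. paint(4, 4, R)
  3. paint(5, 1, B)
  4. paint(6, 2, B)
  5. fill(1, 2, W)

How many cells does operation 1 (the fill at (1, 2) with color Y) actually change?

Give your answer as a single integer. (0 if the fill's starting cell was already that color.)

After op 1 fill(1,2,Y) [53 cells changed]:
YYYYYYYY
YYYYYYYY
YYYYYYYY
YYYYYYYY
YYYYYYYY
YYYYYYYY
YYWWWYYY

Answer: 53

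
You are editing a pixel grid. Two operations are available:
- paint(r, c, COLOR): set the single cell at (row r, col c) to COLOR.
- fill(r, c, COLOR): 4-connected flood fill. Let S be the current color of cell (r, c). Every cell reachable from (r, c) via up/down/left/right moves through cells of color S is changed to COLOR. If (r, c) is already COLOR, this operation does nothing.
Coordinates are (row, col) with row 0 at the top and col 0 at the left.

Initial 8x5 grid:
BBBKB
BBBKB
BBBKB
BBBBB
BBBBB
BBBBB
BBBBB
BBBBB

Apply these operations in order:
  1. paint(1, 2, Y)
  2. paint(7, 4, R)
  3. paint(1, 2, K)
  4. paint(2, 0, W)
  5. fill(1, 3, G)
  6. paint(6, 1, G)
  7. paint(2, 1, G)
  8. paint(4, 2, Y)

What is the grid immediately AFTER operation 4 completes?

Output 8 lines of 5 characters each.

After op 1 paint(1,2,Y):
BBBKB
BBYKB
BBBKB
BBBBB
BBBBB
BBBBB
BBBBB
BBBBB
After op 2 paint(7,4,R):
BBBKB
BBYKB
BBBKB
BBBBB
BBBBB
BBBBB
BBBBB
BBBBR
After op 3 paint(1,2,K):
BBBKB
BBKKB
BBBKB
BBBBB
BBBBB
BBBBB
BBBBB
BBBBR
After op 4 paint(2,0,W):
BBBKB
BBKKB
WBBKB
BBBBB
BBBBB
BBBBB
BBBBB
BBBBR

Answer: BBBKB
BBKKB
WBBKB
BBBBB
BBBBB
BBBBB
BBBBB
BBBBR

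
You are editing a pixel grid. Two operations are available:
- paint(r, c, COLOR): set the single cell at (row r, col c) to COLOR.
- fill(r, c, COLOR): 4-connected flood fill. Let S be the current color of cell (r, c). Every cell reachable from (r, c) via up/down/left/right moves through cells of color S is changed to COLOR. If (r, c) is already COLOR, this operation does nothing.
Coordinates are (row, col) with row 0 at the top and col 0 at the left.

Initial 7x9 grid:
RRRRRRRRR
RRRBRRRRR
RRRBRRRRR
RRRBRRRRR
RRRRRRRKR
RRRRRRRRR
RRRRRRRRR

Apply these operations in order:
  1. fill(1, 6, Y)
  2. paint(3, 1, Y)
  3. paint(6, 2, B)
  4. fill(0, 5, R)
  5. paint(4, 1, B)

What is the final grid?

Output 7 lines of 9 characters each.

After op 1 fill(1,6,Y) [59 cells changed]:
YYYYYYYYY
YYYBYYYYY
YYYBYYYYY
YYYBYYYYY
YYYYYYYKY
YYYYYYYYY
YYYYYYYYY
After op 2 paint(3,1,Y):
YYYYYYYYY
YYYBYYYYY
YYYBYYYYY
YYYBYYYYY
YYYYYYYKY
YYYYYYYYY
YYYYYYYYY
After op 3 paint(6,2,B):
YYYYYYYYY
YYYBYYYYY
YYYBYYYYY
YYYBYYYYY
YYYYYYYKY
YYYYYYYYY
YYBYYYYYY
After op 4 fill(0,5,R) [58 cells changed]:
RRRRRRRRR
RRRBRRRRR
RRRBRRRRR
RRRBRRRRR
RRRRRRRKR
RRRRRRRRR
RRBRRRRRR
After op 5 paint(4,1,B):
RRRRRRRRR
RRRBRRRRR
RRRBRRRRR
RRRBRRRRR
RBRRRRRKR
RRRRRRRRR
RRBRRRRRR

Answer: RRRRRRRRR
RRRBRRRRR
RRRBRRRRR
RRRBRRRRR
RBRRRRRKR
RRRRRRRRR
RRBRRRRRR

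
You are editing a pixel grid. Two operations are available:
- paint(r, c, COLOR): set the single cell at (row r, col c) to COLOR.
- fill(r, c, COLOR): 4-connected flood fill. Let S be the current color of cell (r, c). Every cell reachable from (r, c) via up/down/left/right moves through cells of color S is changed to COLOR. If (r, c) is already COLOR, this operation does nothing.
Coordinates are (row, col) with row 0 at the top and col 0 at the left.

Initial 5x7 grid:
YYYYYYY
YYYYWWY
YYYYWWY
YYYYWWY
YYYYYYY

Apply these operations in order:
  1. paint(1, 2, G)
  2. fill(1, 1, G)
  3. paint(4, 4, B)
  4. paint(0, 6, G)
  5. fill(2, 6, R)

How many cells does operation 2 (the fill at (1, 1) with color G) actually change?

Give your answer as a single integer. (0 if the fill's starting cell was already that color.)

Answer: 28

Derivation:
After op 1 paint(1,2,G):
YYYYYYY
YYGYWWY
YYYYWWY
YYYYWWY
YYYYYYY
After op 2 fill(1,1,G) [28 cells changed]:
GGGGGGG
GGGGWWG
GGGGWWG
GGGGWWG
GGGGGGG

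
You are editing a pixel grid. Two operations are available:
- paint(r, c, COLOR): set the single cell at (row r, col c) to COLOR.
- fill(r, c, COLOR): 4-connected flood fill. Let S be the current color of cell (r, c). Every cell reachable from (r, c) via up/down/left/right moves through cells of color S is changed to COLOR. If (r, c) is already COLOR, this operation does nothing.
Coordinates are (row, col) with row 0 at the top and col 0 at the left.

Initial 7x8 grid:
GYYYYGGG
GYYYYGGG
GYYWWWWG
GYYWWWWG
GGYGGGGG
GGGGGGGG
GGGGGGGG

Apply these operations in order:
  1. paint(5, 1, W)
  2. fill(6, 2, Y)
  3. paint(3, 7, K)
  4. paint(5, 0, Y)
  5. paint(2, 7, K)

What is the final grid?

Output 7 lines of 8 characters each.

Answer: YYYYYYYY
YYYYYYYY
YYYWWWWK
YYYWWWWK
YYYYYYYY
YWYYYYYY
YYYYYYYY

Derivation:
After op 1 paint(5,1,W):
GYYYYGGG
GYYYYGGG
GYYWWWWG
GYYWWWWG
GGYGGGGG
GWGGGGGG
GGGGGGGG
After op 2 fill(6,2,Y) [34 cells changed]:
YYYYYYYY
YYYYYYYY
YYYWWWWY
YYYWWWWY
YYYYYYYY
YWYYYYYY
YYYYYYYY
After op 3 paint(3,7,K):
YYYYYYYY
YYYYYYYY
YYYWWWWY
YYYWWWWK
YYYYYYYY
YWYYYYYY
YYYYYYYY
After op 4 paint(5,0,Y):
YYYYYYYY
YYYYYYYY
YYYWWWWY
YYYWWWWK
YYYYYYYY
YWYYYYYY
YYYYYYYY
After op 5 paint(2,7,K):
YYYYYYYY
YYYYYYYY
YYYWWWWK
YYYWWWWK
YYYYYYYY
YWYYYYYY
YYYYYYYY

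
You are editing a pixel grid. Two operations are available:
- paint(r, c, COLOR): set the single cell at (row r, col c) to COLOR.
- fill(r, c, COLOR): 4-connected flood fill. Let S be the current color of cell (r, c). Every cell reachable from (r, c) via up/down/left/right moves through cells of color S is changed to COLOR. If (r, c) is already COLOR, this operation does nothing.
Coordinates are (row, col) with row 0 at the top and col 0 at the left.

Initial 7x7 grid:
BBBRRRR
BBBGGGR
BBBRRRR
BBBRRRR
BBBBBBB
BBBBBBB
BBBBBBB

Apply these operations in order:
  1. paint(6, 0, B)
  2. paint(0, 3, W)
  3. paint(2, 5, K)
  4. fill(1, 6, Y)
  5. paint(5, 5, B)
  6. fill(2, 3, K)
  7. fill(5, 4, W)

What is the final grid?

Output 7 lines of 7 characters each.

After op 1 paint(6,0,B):
BBBRRRR
BBBGGGR
BBBRRRR
BBBRRRR
BBBBBBB
BBBBBBB
BBBBBBB
After op 2 paint(0,3,W):
BBBWRRR
BBBGGGR
BBBRRRR
BBBRRRR
BBBBBBB
BBBBBBB
BBBBBBB
After op 3 paint(2,5,K):
BBBWRRR
BBBGGGR
BBBRRKR
BBBRRRR
BBBBBBB
BBBBBBB
BBBBBBB
After op 4 fill(1,6,Y) [11 cells changed]:
BBBWYYY
BBBGGGY
BBBYYKY
BBBYYYY
BBBBBBB
BBBBBBB
BBBBBBB
After op 5 paint(5,5,B):
BBBWYYY
BBBGGGY
BBBYYKY
BBBYYYY
BBBBBBB
BBBBBBB
BBBBBBB
After op 6 fill(2,3,K) [11 cells changed]:
BBBWKKK
BBBGGGK
BBBKKKK
BBBKKKK
BBBBBBB
BBBBBBB
BBBBBBB
After op 7 fill(5,4,W) [33 cells changed]:
WWWWKKK
WWWGGGK
WWWKKKK
WWWKKKK
WWWWWWW
WWWWWWW
WWWWWWW

Answer: WWWWKKK
WWWGGGK
WWWKKKK
WWWKKKK
WWWWWWW
WWWWWWW
WWWWWWW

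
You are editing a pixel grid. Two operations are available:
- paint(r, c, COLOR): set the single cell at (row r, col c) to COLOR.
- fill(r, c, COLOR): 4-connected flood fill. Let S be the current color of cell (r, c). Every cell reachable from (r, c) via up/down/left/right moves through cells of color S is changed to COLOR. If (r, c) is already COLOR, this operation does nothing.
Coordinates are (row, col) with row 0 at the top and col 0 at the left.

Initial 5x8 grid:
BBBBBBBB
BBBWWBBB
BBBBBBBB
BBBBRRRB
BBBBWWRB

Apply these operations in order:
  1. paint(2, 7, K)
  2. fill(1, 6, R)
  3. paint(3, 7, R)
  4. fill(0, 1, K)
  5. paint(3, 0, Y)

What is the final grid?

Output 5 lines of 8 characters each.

After op 1 paint(2,7,K):
BBBBBBBB
BBBWWBBB
BBBBBBBK
BBBBRRRB
BBBBWWRB
After op 2 fill(1,6,R) [29 cells changed]:
RRRRRRRR
RRRWWRRR
RRRRRRRK
RRRRRRRB
RRRRWWRB
After op 3 paint(3,7,R):
RRRRRRRR
RRRWWRRR
RRRRRRRK
RRRRRRRR
RRRRWWRB
After op 4 fill(0,1,K) [34 cells changed]:
KKKKKKKK
KKKWWKKK
KKKKKKKK
KKKKKKKK
KKKKWWKB
After op 5 paint(3,0,Y):
KKKKKKKK
KKKWWKKK
KKKKKKKK
YKKKKKKK
KKKKWWKB

Answer: KKKKKKKK
KKKWWKKK
KKKKKKKK
YKKKKKKK
KKKKWWKB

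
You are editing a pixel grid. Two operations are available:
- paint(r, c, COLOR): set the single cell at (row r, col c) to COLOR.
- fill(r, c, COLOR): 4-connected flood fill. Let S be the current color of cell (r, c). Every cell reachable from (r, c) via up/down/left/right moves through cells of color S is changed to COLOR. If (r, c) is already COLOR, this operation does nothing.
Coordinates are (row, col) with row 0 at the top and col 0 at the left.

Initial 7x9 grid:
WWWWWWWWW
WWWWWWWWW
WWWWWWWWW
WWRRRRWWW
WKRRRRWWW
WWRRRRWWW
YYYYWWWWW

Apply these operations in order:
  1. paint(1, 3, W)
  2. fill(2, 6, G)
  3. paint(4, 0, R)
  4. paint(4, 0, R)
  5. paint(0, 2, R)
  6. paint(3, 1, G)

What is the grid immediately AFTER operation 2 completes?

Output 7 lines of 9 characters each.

After op 1 paint(1,3,W):
WWWWWWWWW
WWWWWWWWW
WWWWWWWWW
WWRRRRWWW
WKRRRRWWW
WWRRRRWWW
YYYYWWWWW
After op 2 fill(2,6,G) [46 cells changed]:
GGGGGGGGG
GGGGGGGGG
GGGGGGGGG
GGRRRRGGG
GKRRRRGGG
GGRRRRGGG
YYYYGGGGG

Answer: GGGGGGGGG
GGGGGGGGG
GGGGGGGGG
GGRRRRGGG
GKRRRRGGG
GGRRRRGGG
YYYYGGGGG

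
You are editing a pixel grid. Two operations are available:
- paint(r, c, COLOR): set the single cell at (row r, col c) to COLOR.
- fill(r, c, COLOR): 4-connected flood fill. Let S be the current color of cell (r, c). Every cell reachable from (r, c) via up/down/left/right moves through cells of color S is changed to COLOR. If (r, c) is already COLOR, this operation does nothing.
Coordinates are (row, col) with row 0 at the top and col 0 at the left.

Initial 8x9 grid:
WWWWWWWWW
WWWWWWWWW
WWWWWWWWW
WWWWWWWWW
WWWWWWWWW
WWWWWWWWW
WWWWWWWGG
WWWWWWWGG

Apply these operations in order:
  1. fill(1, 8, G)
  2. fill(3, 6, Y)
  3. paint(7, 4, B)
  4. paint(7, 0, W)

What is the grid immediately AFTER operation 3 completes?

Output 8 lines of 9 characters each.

Answer: YYYYYYYYY
YYYYYYYYY
YYYYYYYYY
YYYYYYYYY
YYYYYYYYY
YYYYYYYYY
YYYYYYYYY
YYYYBYYYY

Derivation:
After op 1 fill(1,8,G) [68 cells changed]:
GGGGGGGGG
GGGGGGGGG
GGGGGGGGG
GGGGGGGGG
GGGGGGGGG
GGGGGGGGG
GGGGGGGGG
GGGGGGGGG
After op 2 fill(3,6,Y) [72 cells changed]:
YYYYYYYYY
YYYYYYYYY
YYYYYYYYY
YYYYYYYYY
YYYYYYYYY
YYYYYYYYY
YYYYYYYYY
YYYYYYYYY
After op 3 paint(7,4,B):
YYYYYYYYY
YYYYYYYYY
YYYYYYYYY
YYYYYYYYY
YYYYYYYYY
YYYYYYYYY
YYYYYYYYY
YYYYBYYYY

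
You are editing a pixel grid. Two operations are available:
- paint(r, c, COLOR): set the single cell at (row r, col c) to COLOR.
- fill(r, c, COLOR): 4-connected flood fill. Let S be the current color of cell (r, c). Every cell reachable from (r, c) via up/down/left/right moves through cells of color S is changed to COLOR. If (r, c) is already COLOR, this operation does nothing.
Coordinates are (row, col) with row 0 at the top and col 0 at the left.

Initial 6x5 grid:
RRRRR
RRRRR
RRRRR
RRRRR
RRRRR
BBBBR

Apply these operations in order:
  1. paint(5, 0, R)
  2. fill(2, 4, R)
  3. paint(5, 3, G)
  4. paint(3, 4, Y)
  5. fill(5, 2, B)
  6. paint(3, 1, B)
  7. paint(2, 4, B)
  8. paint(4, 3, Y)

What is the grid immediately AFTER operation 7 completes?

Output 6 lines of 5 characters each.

Answer: RRRRR
RRRRR
RRRRB
RBRRY
RRRRR
RBBGR

Derivation:
After op 1 paint(5,0,R):
RRRRR
RRRRR
RRRRR
RRRRR
RRRRR
RBBBR
After op 2 fill(2,4,R) [0 cells changed]:
RRRRR
RRRRR
RRRRR
RRRRR
RRRRR
RBBBR
After op 3 paint(5,3,G):
RRRRR
RRRRR
RRRRR
RRRRR
RRRRR
RBBGR
After op 4 paint(3,4,Y):
RRRRR
RRRRR
RRRRR
RRRRY
RRRRR
RBBGR
After op 5 fill(5,2,B) [0 cells changed]:
RRRRR
RRRRR
RRRRR
RRRRY
RRRRR
RBBGR
After op 6 paint(3,1,B):
RRRRR
RRRRR
RRRRR
RBRRY
RRRRR
RBBGR
After op 7 paint(2,4,B):
RRRRR
RRRRR
RRRRB
RBRRY
RRRRR
RBBGR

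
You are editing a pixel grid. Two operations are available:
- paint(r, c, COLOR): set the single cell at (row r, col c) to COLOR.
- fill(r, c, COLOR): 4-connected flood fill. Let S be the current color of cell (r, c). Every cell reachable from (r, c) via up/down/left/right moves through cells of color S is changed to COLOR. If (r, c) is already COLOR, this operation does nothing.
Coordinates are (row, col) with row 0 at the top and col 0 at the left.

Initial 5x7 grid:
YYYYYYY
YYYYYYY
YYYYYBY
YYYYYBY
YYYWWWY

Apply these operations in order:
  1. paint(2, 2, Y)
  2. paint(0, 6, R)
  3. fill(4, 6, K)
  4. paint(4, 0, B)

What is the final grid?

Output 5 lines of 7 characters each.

After op 1 paint(2,2,Y):
YYYYYYY
YYYYYYY
YYYYYBY
YYYYYBY
YYYWWWY
After op 2 paint(0,6,R):
YYYYYYR
YYYYYYY
YYYYYBY
YYYYYBY
YYYWWWY
After op 3 fill(4,6,K) [29 cells changed]:
KKKKKKR
KKKKKKK
KKKKKBK
KKKKKBK
KKKWWWK
After op 4 paint(4,0,B):
KKKKKKR
KKKKKKK
KKKKKBK
KKKKKBK
BKKWWWK

Answer: KKKKKKR
KKKKKKK
KKKKKBK
KKKKKBK
BKKWWWK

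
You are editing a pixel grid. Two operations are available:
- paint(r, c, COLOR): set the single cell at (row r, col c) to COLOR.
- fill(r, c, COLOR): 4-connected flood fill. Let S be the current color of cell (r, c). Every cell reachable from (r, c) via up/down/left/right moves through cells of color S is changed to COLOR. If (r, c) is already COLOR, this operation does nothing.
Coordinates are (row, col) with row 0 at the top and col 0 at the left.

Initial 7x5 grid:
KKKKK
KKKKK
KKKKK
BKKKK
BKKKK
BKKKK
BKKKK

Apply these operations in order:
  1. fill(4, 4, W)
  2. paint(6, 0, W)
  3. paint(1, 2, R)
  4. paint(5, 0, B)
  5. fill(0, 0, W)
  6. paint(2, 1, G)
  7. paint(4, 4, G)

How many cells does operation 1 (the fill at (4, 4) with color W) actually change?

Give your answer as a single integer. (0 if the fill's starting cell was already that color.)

After op 1 fill(4,4,W) [31 cells changed]:
WWWWW
WWWWW
WWWWW
BWWWW
BWWWW
BWWWW
BWWWW

Answer: 31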